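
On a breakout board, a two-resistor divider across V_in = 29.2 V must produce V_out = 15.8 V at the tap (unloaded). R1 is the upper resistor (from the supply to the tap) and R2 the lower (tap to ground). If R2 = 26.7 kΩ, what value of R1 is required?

R1 ≈ 22.6 kΩ

V_out/V_in = R2/(R1+R2) = 0.5411.
So R1 = R2 · (V_in/V_out − 1) = 26.7 × (29.2/15.8 − 1) = 26.7 × 0.8481 = 22.64 kΩ.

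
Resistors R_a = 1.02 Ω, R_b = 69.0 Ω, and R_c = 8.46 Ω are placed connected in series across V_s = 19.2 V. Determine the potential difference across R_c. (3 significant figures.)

Total series resistance ΣR = 1.02 + 69.0 + 8.46 = 78.48 Ω.
By the voltage-divider rule, V = 19.2 × 8.460/78.48 = 2.070 V.

V ≈ 2.07 V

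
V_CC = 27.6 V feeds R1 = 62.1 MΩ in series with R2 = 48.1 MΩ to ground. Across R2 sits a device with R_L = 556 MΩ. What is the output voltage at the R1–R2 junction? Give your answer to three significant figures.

V_out ≈ 11.5 V

The load sits in parallel with R2, giving an effective lower resistance R2' = R2·R_L/(R2+R_L) = 44.27 MΩ.
Now apply the divider: V_out = 27.6 × 0.4162 = 11.49 V.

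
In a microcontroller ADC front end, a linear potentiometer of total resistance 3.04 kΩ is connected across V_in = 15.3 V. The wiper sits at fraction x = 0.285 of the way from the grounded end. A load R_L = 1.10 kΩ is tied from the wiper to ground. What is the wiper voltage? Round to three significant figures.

V_out ≈ 2.79 V

Lower segment x·R_p = 0.8664 kΩ; upper segment (1−x)·R_p = 2.174 kΩ.
Lower segment in parallel with the load: 0.8664 ‖ 1.10 = 0.4847 kΩ.
Loaded-divider output: V_out = 15.3 × 0.1823 = 2.790 V.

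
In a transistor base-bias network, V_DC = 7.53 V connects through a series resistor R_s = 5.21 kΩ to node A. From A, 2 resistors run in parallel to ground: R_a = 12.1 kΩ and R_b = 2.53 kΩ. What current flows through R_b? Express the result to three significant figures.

I ≈ 0.853 mA

Equivalent of the parallel group: R_p = 2.092 kΩ.
Node voltage V_A = V_DC · R_p/(R_s + R_p) = 7.53 × 0.2865 = 2.158 V.
I(R_b) = V_A / R_b = 2.158/2.53 = 0.8528 mA.
(Equivalently: I_total = 1.031 mA, then current-divider fraction G_k/ΣG = 0.8271.)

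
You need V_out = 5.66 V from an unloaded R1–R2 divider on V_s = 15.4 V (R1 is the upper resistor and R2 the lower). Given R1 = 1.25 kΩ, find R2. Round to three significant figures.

R2 ≈ 0.726 kΩ

The divider ratio is R2/(R1+R2) = 5.66/15.4 = 0.3675.
So R2 = R1 · V_out/(V_s − V_out) = 1.25 × 5.66/(15.4 − 5.66) = 1.25 × 0.5811 = 0.7264 kΩ.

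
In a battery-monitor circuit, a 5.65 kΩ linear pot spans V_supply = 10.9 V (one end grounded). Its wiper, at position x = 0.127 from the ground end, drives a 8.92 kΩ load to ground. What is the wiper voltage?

The pot divides into 4.932 kΩ above the wiper and 0.7176 kΩ below.
R_L loads the lower segment: effective lower R = 0.6641 kΩ.
Loaded-divider output: V_out = 10.9 × 0.1187 = 1.293 V.
(Unloaded: V_out = x·V_supply = 1.38 V.)

V_out ≈ 1.29 V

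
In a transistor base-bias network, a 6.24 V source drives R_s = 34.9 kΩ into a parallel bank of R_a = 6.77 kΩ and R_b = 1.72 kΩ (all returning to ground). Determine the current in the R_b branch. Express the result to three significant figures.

I ≈ 0.137 mA

Combine the parallel branches: R_p = (1/6.77 + 1/1.72)⁻¹ = 1.372 kΩ.
V_A = 6.24 × 1.372/36.27 = 0.2360 V.
I(R_b) = V_A / R_b = 0.2360/1.72 = 0.1372 mA.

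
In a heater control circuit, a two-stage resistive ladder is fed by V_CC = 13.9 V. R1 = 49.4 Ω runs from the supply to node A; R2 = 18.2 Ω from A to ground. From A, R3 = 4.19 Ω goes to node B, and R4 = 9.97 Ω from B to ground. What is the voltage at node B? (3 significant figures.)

The second stage (R3 + R4 = 14.16 Ω) loads node A in parallel with R2.
Effective lower resistance at A: R2 ‖ 14.16 = 7.964 Ω.
First divider: V_A = V_CC · 7.964/(49.4 + 7.964) = 1.930 V.
Then the unloaded second divider: V_B = V_A × R4/(R3+R4) = 1.930 × 0.7041 = 1.359 V.

V_B ≈ 1.36 V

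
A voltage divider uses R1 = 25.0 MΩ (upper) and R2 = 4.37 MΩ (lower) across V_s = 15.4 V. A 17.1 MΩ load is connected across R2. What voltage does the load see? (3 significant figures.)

First combine the lower leg with the load: R2 ‖ R_L = 3.481 MΩ.
Then V_out = V_s · R2'/(R1 + R2') = 15.4 × 3.481/28.48 = 1.882 V.
(Unloaded it would be 2.29 V; the load pulls it down.)

V_out ≈ 1.88 V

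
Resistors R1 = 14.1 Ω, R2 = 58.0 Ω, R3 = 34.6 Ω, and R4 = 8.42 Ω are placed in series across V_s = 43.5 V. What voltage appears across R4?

Total series resistance ΣR = 14.1 + 58.0 + 34.6 + 8.42 = 115.1 Ω.
By the voltage-divider rule, V = 43.5 × 8.420/115.1 = 3.182 V.

V ≈ 3.18 V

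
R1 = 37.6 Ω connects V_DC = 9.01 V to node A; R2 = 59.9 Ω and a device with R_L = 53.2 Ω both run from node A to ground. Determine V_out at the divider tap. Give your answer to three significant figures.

V_out ≈ 3.86 V

The load sits in parallel with R2, giving an effective lower resistance R2' = R2·R_L/(R2+R_L) = 28.18 Ω.
Then V_out = V_DC · R2'/(R1 + R2') = 9.01 × 28.18/65.78 = 3.860 V.
(Unloaded it would be 5.54 V; the load pulls it down.)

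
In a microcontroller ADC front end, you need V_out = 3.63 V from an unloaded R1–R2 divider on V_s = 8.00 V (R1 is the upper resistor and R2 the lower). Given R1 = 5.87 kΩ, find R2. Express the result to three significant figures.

Required fraction k = V_out/V_s = 0.4537.
R2 = R1 · 0.4537/(1 − 0.4537) = 4.876 kΩ.

R2 ≈ 4.88 kΩ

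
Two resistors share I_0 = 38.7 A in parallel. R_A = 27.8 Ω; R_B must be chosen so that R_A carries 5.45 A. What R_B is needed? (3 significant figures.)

R_B ≈ 4.56 Ω

The fraction through R_A equals R_B/(R_A+R_B).
5.45/38.7 = R_B/(R_A + R_B) → R_B = R_A · (0.1408)/(1 − 0.1408) = 27.8 × 0.1639 = 4.557 Ω.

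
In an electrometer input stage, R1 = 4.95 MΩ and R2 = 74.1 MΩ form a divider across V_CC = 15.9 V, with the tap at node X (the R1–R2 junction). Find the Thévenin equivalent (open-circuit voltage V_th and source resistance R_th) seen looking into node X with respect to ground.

V_th ≈ 14.9 V, R_th ≈ 4.64 MΩ

Open-circuit (no load on X): V_th = V_CC · R2/(R1 + R2) = 15.9 × 74.1/(4.950 + 74.1) = 14.90 V.
With V_CC suppressed (replaced by a short), R_th = R1 ‖ R2 = (4.950 × 74.1)/(4.950 + 74.1) = 4.640 MΩ.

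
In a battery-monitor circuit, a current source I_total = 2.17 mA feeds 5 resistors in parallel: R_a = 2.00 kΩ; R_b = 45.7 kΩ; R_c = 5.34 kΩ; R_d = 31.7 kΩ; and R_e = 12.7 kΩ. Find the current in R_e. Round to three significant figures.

I ≈ 0.209 mA

Total conductance ΣG = 1/2.00 + 1/45.7 + 1/5.34 + 1/31.7 + 1/12.7 = 0.8194 (units of 1/kΩ).
By the current-divider rule, I = I_total · G_k/ΣG = 2.17 × 0.09609 = 0.2085 mA.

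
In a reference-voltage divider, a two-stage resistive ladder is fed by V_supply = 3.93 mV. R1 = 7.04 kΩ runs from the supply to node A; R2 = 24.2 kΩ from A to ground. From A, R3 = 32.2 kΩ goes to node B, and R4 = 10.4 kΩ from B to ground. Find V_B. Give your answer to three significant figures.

The second stage (R3 + R4 = 42.60 kΩ) loads node A in parallel with R2.
R2 ‖ (R3+R4) = 15.43 kΩ.
So V_A = 3.93 × 0.6867 = 2.699 mV.
Stage 2 is unloaded, so V_B = V_A · R4/(R3+R4) = 2.699 × 10.4/42.60 = 0.6589 mV.

V_B ≈ 0.659 mV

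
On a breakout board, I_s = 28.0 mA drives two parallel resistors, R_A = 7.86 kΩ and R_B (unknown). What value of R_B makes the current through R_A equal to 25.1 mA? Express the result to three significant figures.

Two-branch current divider: I_A = I_s · R_B/(R_A + R_B).
25.1/28.0 = R_B/(R_A + R_B) → R_B = R_A · (0.8964)/(1 − 0.8964) = 7.86 × 8.655 = 68.03 kΩ.

R_B ≈ 68.0 kΩ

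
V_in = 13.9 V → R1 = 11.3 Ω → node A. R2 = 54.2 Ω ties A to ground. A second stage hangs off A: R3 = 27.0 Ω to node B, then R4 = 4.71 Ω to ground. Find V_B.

V_B ≈ 1.32 V

Looking into the second stage from A: R3 + R4 = 31.71 Ω appears in parallel with R2.
Effective lower resistance at A: R2 ‖ 31.71 = 20.01 Ω.
First divider: V_A = V_in · 20.01/(11.3 + 20.01) = 8.883 V.
Stage 2 is unloaded, so V_B = V_A · R4/(R3+R4) = 8.883 × 4.71/31.71 = 1.319 V.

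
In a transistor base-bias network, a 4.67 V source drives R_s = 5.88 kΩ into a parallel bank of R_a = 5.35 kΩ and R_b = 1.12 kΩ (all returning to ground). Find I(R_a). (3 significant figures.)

Equivalent of the parallel group: R_p = 0.9261 kΩ.
V_A = 4.67 × 0.9261/6.806 = 0.6355 V.
Branch current I = V_A/R_a = 0.6355/5.35 = 0.1188 mA.

I ≈ 0.119 mA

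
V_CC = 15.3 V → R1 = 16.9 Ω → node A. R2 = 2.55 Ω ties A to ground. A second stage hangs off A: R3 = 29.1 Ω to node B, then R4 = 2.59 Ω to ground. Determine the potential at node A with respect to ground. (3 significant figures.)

Looking into the second stage from A: R3 + R4 = 31.69 Ω appears in parallel with R2.
Effective lower resistance at A: R2 ‖ 31.69 = 2.360 Ω.
V_A = 15.3 × 2.360/(16.9 + 2.360) = 1.875 V.

V_A ≈ 1.87 V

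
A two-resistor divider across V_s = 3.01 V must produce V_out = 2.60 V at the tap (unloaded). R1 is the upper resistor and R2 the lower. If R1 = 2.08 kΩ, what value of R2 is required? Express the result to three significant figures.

R2 ≈ 13.2 kΩ

V_out/V_s = R2/(R1+R2) = 0.8638.
Rearranging, R2 = R1·k/(1−k) = 2.08 × 6.341 = 13.19 kΩ.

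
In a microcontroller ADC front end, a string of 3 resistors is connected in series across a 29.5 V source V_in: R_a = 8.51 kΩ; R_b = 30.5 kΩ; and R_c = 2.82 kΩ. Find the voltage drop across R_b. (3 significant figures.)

Total series resistance ΣR = 8.51 + 30.5 + 2.82 = 41.83 kΩ.
Voltage divider: V = V_in · (30.50 / 41.83) = 29.5 × 0.7291 = 21.51 V.

V ≈ 21.5 V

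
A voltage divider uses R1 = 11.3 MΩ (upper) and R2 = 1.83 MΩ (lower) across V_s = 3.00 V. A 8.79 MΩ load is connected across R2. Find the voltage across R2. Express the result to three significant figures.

V_out ≈ 0.355 V

R2 ‖ R_L = (1.83 × 8.79)/(1.83 + 8.79) = 1.515 MΩ.
Then V_out = V_s · R2'/(R1 + R2') = 3.00 × 1.515/12.81 = 0.3546 V.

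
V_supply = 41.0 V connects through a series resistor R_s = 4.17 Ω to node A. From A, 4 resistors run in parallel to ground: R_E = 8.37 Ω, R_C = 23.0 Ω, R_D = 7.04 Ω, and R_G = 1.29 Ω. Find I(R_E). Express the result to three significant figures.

Parallel bank: R_p = 1/(1/8.37 + 1/23.0 + 1/7.04 + 1/1.29) = 0.9258 Ω.
Node voltage V_A = V_supply · R_p/(R_s + R_p) = 41.0 × 0.1817 = 7.449 V.
Branch current I = V_A/R_E = 7.449/8.37 = 0.8899 A.

I ≈ 0.890 A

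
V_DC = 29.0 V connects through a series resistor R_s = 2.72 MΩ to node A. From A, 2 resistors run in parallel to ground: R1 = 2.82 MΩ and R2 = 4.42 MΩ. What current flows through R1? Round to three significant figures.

Parallel bank: R_p = 1/(1/2.82 + 1/4.42) = 1.722 MΩ.
V_A = 29.0 × 1.722/4.442 = 11.24 V.
Branch current I = V_A/R1 = 11.24/2.82 = 3.986 µA.

I ≈ 3.99 µA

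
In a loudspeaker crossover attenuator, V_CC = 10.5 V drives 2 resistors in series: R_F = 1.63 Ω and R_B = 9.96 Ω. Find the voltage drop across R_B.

V ≈ 9.02 V

Total series resistance ΣR = 1.63 + 9.96 = 11.59 Ω.
V = V_CC · R/ΣR = 10.5 × 0.8594 = 9.023 V.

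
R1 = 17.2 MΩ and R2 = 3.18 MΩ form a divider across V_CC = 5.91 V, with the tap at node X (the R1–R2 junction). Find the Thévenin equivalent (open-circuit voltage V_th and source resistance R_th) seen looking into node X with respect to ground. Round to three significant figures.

Open-circuit (no load on X): V_th = V_CC · R2/(R1 + R2) = 5.91 × 3.18/(17.20 + 3.18) = 0.9222 V.
Looking into X with the source shorted: R_th = R1·R2/(R1+R2) = 17.20 × 3.18/20.38 = 2.684 MΩ.

V_th ≈ 0.922 V, R_th ≈ 2.68 MΩ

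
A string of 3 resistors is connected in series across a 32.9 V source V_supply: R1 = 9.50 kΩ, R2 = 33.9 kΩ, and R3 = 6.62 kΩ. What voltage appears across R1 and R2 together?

V ≈ 28.5 V

Series total: ΣR = 9.50 + 33.9 + 6.62 = 50.02 kΩ.
R_{R1..R2} = 9.50 + 33.9 = 43.40 kΩ.
By the voltage-divider rule, V = 32.9 × 43.40/50.02 = 28.55 V.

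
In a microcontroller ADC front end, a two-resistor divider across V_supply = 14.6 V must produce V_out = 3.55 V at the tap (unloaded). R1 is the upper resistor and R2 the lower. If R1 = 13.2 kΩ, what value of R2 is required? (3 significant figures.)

The divider ratio is R2/(R1+R2) = 3.55/14.6 = 0.2432.
R2 = R1 · 0.2432/(1 − 0.2432) = 4.241 kΩ.

R2 ≈ 4.24 kΩ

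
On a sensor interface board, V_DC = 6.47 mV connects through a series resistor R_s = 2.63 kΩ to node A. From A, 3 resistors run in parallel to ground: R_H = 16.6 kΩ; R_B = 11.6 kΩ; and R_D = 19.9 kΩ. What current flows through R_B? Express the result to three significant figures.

I ≈ 0.368 µA

Parallel bank: R_p = 1/(1/16.6 + 1/11.6 + 1/19.9) = 5.084 kΩ.
V_A = 6.47 × 5.084/7.714 = 4.264 mV.
Branch current I = V_A/R_B = 4.264/11.6 = 0.3676 µA.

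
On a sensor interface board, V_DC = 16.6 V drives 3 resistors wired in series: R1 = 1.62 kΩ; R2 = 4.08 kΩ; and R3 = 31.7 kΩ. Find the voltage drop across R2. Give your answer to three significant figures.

Total series resistance ΣR = 1.62 + 4.08 + 31.7 = 37.40 kΩ.
By the voltage-divider rule, V = 16.6 × 4.080/37.40 = 1.811 V.

V ≈ 1.81 V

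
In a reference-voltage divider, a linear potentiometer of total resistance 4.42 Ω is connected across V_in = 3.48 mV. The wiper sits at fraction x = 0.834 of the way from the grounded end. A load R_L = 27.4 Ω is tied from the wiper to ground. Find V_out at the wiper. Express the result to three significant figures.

V_out ≈ 2.84 mV

Split the track: R_lower = x·R_p = 3.686 Ω, R_upper = (1−x)·R_p = 0.7337 Ω.
R_L loads the lower segment: effective lower R = 3.249 Ω.
Then V_out = V_in · 3.249/(0.7337 + 3.249) = 2.839 mV.
(Unloaded: V_out = x·V_in = 2.90 mV.)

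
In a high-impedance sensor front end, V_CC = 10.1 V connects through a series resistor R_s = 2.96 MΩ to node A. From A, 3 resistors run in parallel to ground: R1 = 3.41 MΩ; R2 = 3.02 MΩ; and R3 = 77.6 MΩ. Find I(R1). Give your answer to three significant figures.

Equivalent of the parallel group: R_p = 1.569 MΩ.
Node voltage V_A = V_CC · R_p/(R_s + R_p) = 10.1 × 0.3465 = 3.499 V.
Branch current I = V_A/R1 = 3.499/3.41 = 1.026 µA.
(Equivalently: I_total = 2.230 µA, then current-divider fraction G_k/ΣG = 0.4602.)

I ≈ 1.03 µA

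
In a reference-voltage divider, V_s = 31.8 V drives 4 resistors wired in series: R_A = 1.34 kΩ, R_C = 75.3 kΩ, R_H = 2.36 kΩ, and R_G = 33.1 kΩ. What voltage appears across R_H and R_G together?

V ≈ 10.1 V

Total series resistance ΣR = 1.34 + 75.3 + 2.36 + 33.1 = 112.1 kΩ.
R_{R_H..R_G} = 2.36 + 33.1 = 35.46 kΩ.
V = V_s · R/ΣR = 31.8 × 0.3163 = 10.06 V.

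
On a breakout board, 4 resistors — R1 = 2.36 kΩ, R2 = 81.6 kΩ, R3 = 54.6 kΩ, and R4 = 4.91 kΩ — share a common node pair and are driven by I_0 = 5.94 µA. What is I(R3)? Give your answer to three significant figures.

Conductances: ΣG = 1/2.36 + 1/81.6 + 1/54.6 + 1/4.91 = 0.6580 (1/kΩ).
By the current-divider rule, I = I_0 · G_k/ΣG = 5.94 × 0.02784 = 0.1653 µA.

I ≈ 0.165 µA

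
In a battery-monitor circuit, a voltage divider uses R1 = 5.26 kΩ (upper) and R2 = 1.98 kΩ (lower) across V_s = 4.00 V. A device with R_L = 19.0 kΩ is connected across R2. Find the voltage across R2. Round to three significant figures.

V_out ≈ 1.02 V

First combine the lower leg with the load: R2 ‖ R_L = 1.793 kΩ.
Now apply the divider: V_out = 4.00 × 0.2542 = 1.017 V.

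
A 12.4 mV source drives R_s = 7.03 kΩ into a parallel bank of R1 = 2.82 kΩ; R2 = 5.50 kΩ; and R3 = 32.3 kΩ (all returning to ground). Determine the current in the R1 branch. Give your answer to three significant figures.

I ≈ 0.881 µA

Parallel bank: R_p = 1/(1/2.82 + 1/5.50 + 1/32.3) = 1.762 kΩ.
Node voltage V_A = V_CC · R_p/(R_s + R_p) = 12.4 × 0.2005 = 2.486 mV.
Branch current I = V_A/R1 = 2.486/2.82 = 0.8814 µA.
(Equivalently: I_total = 1.410 µA, then current-divider fraction G_k/ΣG = 0.6250.)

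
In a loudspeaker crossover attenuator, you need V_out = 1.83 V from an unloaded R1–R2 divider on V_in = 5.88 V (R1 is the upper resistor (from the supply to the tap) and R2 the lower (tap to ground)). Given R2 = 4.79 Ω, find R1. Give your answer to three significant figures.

R1 ≈ 10.6 Ω

V_out/V_in = R2/(R1+R2) = 0.3112.
So R1 = R2 · (V_in/V_out − 1) = 4.79 × (5.88/1.83 − 1) = 4.79 × 2.213 = 10.60 Ω.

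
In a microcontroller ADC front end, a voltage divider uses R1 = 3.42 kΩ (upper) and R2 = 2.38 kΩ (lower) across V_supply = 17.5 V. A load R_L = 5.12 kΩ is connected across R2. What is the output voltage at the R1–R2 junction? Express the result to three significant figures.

R2 ‖ R_L = (2.38 × 5.12)/(2.38 + 5.12) = 1.625 kΩ.
Then V_out = V_supply · R2'/(R1 + R2') = 17.5 × 1.625/5.045 = 5.636 V.
(Unloaded it would be 7.18 V; the load pulls it down.)

V_out ≈ 5.64 V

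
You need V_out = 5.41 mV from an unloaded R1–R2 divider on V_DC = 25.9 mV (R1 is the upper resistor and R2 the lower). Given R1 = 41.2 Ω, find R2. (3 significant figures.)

R2 ≈ 10.9 Ω

Required fraction k = V_out/V_DC = 0.2089.
So R2 = R1 · V_out/(V_DC − V_out) = 41.2 × 5.41/(25.9 − 5.41) = 41.2 × 0.2640 = 10.88 Ω.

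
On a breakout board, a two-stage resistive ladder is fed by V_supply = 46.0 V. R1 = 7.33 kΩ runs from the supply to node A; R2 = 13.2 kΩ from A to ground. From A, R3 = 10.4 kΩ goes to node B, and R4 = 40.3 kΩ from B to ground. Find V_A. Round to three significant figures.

V_A ≈ 27.1 V

Looking into the second stage from A: R3 + R4 = 50.70 kΩ appears in parallel with R2.
Effective lower resistance at A: R2 ‖ 50.70 = 10.47 kΩ.
First divider: V_A = V_supply · 10.47/(7.33 + 10.47) = 27.06 V.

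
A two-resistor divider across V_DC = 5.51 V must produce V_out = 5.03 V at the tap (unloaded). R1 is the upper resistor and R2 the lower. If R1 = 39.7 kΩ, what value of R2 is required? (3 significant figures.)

The divider ratio is R2/(R1+R2) = 5.03/5.51 = 0.9129.
So R2 = R1 · V_out/(V_DC − V_out) = 39.7 × 5.03/(5.51 − 5.03) = 39.7 × 10.48 = 416.0 kΩ.

R2 ≈ 416 kΩ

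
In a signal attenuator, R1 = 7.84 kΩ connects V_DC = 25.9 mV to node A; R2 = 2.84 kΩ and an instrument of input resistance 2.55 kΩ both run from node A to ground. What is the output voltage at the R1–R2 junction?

The load sits in parallel with R2, giving an effective lower resistance R2' = R2·R_L/(R2+R_L) = 1.344 kΩ.
Then V_out = V_DC · R2'/(R1 + R2') = 25.9 × 1.344/9.184 = 3.789 mV.
(Unloaded it would be 6.89 mV; the load pulls it down.)

V_out ≈ 3.79 mV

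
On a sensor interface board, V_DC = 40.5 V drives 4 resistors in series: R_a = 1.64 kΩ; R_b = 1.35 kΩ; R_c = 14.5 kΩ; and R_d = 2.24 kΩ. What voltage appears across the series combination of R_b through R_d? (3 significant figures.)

V ≈ 37.1 V

Total series resistance ΣR = 1.64 + 1.35 + 14.5 + 2.24 = 19.73 kΩ.
R_{R_b..R_d} = 1.35 + 14.5 + 2.24 = 18.09 kΩ.
Voltage divider: V = V_DC · (18.09 / 19.73) = 40.5 × 0.9169 = 37.13 V.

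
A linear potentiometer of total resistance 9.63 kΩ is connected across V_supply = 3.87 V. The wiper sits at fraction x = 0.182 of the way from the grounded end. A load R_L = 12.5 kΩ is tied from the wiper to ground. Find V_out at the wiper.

V_out ≈ 0.632 V

Split the track: R_lower = x·R_p = 1.753 kΩ, R_upper = (1−x)·R_p = 7.877 kΩ.
(x·R_p) ‖ R_L = 1.537 kΩ.
Loaded-divider output: V_out = 3.87 × 0.1633 = 0.6319 V.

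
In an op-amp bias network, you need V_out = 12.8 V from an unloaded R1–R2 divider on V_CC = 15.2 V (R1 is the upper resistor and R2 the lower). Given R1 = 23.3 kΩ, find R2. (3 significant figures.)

The divider ratio is R2/(R1+R2) = 12.8/15.2 = 0.8421.
R2 = R1 · 0.8421/(1 − 0.8421) = 124.3 kΩ.

R2 ≈ 124 kΩ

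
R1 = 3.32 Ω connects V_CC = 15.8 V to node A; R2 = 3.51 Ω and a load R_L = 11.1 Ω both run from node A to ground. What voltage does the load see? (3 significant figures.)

V_out ≈ 7.04 V

The load sits in parallel with R2, giving an effective lower resistance R2' = R2·R_L/(R2+R_L) = 2.667 Ω.
Voltage divider with the loaded lower leg: V_out = 15.8 × 2.667/(3.32 + 2.667) = 15.8 × 0.4454 = 7.038 V.
(Unloaded it would be 8.12 V; the load pulls it down.)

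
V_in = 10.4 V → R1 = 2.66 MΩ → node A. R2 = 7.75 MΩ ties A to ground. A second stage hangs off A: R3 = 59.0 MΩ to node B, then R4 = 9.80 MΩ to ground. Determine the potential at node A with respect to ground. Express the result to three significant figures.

V_A ≈ 7.53 V

Node A sees R2 in parallel with the series input of stage 2, R3 + R4 = 68.80 MΩ.
R2 ‖ (R3+R4) = 6.965 MΩ.
V_A = 10.4 × 6.965/(2.66 + 6.965) = 7.526 V.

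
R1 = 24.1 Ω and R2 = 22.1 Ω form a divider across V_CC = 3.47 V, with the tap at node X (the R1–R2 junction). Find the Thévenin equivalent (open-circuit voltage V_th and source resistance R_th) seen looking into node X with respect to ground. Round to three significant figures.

V_th ≈ 1.66 V, R_th ≈ 11.5 Ω

V_th is the unloaded tap voltage: V_CC · R2/(R1+R2) = 3.47 × 0.4784 = 1.660 V.
With V_CC suppressed (replaced by a short), R_th = R1 ‖ R2 = (24.10 × 22.1)/(24.10 + 22.1) = 11.53 Ω.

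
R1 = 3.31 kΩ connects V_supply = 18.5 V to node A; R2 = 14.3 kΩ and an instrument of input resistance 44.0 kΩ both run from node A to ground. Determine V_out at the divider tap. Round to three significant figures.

V_out ≈ 14.2 V

The load sits in parallel with R2, giving an effective lower resistance R2' = R2·R_L/(R2+R_L) = 10.79 kΩ.
Then V_out = V_supply · R2'/(R1 + R2') = 18.5 × 10.79/14.10 = 14.16 V.
(Unloaded it would be 15.0 V; the load pulls it down.)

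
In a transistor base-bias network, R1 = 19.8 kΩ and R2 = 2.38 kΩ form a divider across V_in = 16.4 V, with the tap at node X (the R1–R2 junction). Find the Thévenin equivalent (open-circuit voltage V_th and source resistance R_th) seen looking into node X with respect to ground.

Open-circuit (no load on X): V_th = V_in · R2/(R1 + R2) = 16.4 × 2.38/(19.80 + 2.38) = 1.760 V.
Looking into X with the source shorted: R_th = R1·R2/(R1+R2) = 19.80 × 2.38/22.18 = 2.125 kΩ.

V_th ≈ 1.76 V, R_th ≈ 2.12 kΩ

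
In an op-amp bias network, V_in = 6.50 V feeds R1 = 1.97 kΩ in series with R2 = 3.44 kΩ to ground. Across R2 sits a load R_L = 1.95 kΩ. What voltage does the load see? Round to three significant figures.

V_out ≈ 2.52 V

The load sits in parallel with R2, giving an effective lower resistance R2' = R2·R_L/(R2+R_L) = 1.245 kΩ.
Voltage divider with the loaded lower leg: V_out = 6.50 × 1.245/(1.97 + 1.245) = 6.50 × 0.3872 = 2.517 V.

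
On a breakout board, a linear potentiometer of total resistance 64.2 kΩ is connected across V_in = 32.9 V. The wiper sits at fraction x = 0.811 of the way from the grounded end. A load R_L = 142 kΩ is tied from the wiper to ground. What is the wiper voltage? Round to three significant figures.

Split the track: R_lower = x·R_p = 52.07 kΩ, R_upper = (1−x)·R_p = 12.13 kΩ.
Lower segment in parallel with the load: 52.07 ‖ 142 = 38.10 kΩ.
Loaded-divider output: V_out = 32.9 × 0.7584 = 24.95 V.

V_out ≈ 25.0 V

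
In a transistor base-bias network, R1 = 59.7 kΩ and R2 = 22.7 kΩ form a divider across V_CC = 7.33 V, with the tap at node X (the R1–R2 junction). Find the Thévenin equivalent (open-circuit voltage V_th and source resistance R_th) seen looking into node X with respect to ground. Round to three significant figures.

V_th is the unloaded tap voltage: V_CC · R2/(R1+R2) = 7.33 × 0.2755 = 2.019 V.
Zeroing V_CC shorts the top of R1 to ground, so R_th = R1 ‖ R2 = 16.45 kΩ.

V_th ≈ 2.02 V, R_th ≈ 16.4 kΩ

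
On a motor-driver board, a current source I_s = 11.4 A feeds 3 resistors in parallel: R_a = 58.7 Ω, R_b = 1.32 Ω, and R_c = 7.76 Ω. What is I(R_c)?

ΣG = 1/58.7 + 1/1.32 + 1/7.76 = 0.9035.
By the current-divider rule, I = I_s · G_k/ΣG = 11.4 × 0.1426 = 1.626 A.

I ≈ 1.63 A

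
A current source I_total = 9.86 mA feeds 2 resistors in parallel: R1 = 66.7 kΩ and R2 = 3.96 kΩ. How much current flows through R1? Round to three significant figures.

With just two branches, the current splits inversely with resistance.
I(R1) = 9.86 × 3.96/(66.7 + 3.96) = 9.86 × 0.05604 = 0.5526 mA.

I ≈ 0.553 mA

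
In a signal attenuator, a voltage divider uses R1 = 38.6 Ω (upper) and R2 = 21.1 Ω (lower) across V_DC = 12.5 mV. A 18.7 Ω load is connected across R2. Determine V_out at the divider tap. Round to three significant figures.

First combine the lower leg with the load: R2 ‖ R_L = 9.914 Ω.
Voltage divider with the loaded lower leg: V_out = 12.5 × 9.914/(38.6 + 9.914) = 12.5 × 0.2044 = 2.554 mV.

V_out ≈ 2.55 mV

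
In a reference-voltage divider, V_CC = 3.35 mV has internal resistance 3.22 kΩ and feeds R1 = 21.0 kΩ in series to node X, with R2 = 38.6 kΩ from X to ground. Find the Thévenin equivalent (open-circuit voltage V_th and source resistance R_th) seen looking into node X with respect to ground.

R1' = 3.22 + 21.0 = 24.22 kΩ (source resistance + R1).
Open-circuit (no load on X): V_th = V_CC · R2/(R1' + R2) = 3.35 × 38.6/(24.22 + 38.6) = 2.058 mV.
Zeroing V_CC shorts the top of R1' to ground, so R_th = R1' ‖ R2 = 14.88 kΩ.

V_th ≈ 2.06 mV, R_th ≈ 14.9 kΩ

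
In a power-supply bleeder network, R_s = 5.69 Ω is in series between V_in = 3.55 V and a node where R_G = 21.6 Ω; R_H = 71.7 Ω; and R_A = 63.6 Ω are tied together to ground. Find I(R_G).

Combine the parallel branches: R_p = (1/21.6 + 1/71.7 + 1/63.6)⁻¹ = 13.16 Ω.
V_A = 3.55 × 13.16/18.85 = 2.479 V.
Branch current I = V_A/R_G = 2.479/21.6 = 0.1148 A.
(Equivalently: I_total = 0.1883 A, then current-divider fraction G_k/ΣG = 0.6094.)

I ≈ 0.115 A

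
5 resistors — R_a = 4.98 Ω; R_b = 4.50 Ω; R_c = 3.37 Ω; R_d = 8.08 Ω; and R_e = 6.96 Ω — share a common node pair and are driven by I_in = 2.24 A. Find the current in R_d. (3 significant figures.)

Conductances: ΣG = 1/4.98 + 1/4.50 + 1/3.37 + 1/8.08 + 1/6.96 = 0.9872 (1/Ω).
Current divider: I(R_d) = I_in · G_k/ΣG = 2.24 × (0.1238/0.9872) = 2.24 × 0.1254 = 0.2808 A.

I ≈ 0.281 A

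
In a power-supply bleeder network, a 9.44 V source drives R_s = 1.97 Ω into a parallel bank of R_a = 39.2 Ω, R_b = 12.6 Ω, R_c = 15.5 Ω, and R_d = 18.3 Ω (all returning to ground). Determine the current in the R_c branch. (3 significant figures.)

Combine the parallel branches: R_p = (1/39.2 + 1/12.6 + 1/15.5 + 1/18.3)⁻¹ = 4.464 Ω.
V_A = 9.44 × 4.464/6.434 = 6.549 V.
I(R_c) = V_A / R_c = 6.549/15.5 = 0.4225 A.

I ≈ 0.423 A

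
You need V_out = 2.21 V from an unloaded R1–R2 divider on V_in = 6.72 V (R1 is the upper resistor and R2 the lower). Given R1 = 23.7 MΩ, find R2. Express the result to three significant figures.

R2 ≈ 11.6 MΩ

The divider ratio is R2/(R1+R2) = 2.21/6.72 = 0.3289.
So R2 = R1 · V_out/(V_in − V_out) = 23.7 × 2.21/(6.72 − 2.21) = 23.7 × 0.4900 = 11.61 MΩ.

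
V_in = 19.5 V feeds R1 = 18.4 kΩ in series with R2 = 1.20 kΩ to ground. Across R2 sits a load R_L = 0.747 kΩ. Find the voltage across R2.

First combine the lower leg with the load: R2 ‖ R_L = 0.4604 kΩ.
Voltage divider with the loaded lower leg: V_out = 19.5 × 0.4604/(18.4 + 0.4604) = 19.5 × 0.02441 = 0.4760 V.

V_out ≈ 0.476 V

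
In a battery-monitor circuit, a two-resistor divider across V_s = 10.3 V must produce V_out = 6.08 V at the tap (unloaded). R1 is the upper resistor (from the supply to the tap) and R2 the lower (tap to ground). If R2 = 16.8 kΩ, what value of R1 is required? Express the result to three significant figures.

R1 ≈ 11.7 kΩ

V_out/V_s = R2/(R1+R2) = 0.5903.
Rearranging, R1 = R2·(1−k)/k = 16.8 × 0.6941 = 11.66 kΩ.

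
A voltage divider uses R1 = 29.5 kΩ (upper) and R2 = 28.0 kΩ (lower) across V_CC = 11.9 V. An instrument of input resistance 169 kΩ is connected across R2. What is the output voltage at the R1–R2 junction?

V_out ≈ 5.34 V

First combine the lower leg with the load: R2 ‖ R_L = 24.02 kΩ.
Now apply the divider: V_out = 11.9 × 0.4488 = 5.341 V.
(Unloaded it would be 5.79 V; the load pulls it down.)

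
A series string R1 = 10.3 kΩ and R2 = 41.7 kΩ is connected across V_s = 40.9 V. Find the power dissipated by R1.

The common current is I = 40.9/52.00 = 0.7865 mA.
V(R1) = I·R = 8.101 V; P = V·I = 8.101 × 0.7865 = 6.372 mW.

P ≈ 6.37 mW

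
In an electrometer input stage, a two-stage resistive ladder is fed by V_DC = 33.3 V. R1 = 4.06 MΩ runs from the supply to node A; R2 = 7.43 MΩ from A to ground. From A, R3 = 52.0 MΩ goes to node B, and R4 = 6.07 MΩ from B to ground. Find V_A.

V_A ≈ 20.6 V

Looking into the second stage from A: R3 + R4 = 58.07 MΩ appears in parallel with R2.
Effective lower resistance at A: R2 ‖ 58.07 = 6.587 MΩ.
First divider: V_A = V_DC · 6.587/(4.06 + 6.587) = 20.60 V.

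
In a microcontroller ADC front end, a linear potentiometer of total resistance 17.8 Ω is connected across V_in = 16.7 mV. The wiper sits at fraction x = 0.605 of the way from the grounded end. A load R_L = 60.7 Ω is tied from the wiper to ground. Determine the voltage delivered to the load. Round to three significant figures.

V_out ≈ 9.44 mV

Split the track: R_lower = x·R_p = 10.77 Ω, R_upper = (1−x)·R_p = 7.031 Ω.
Lower segment in parallel with the load: 10.77 ‖ 60.7 = 9.146 Ω.
V_out = 16.7 × 9.146/(7.031 + 9.146) = 9.442 mV.
(Unloaded: V_out = x·V_in = 10.1 mV.)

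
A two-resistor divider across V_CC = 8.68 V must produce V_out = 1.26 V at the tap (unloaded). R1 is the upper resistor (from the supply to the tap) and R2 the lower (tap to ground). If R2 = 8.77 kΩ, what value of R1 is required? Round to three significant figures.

R1 ≈ 51.6 kΩ

V_out/V_CC = R2/(R1+R2) = 0.1452.
So R1 = R2 · (V_CC/V_out − 1) = 8.77 × (8.68/1.26 − 1) = 8.77 × 5.889 = 51.65 kΩ.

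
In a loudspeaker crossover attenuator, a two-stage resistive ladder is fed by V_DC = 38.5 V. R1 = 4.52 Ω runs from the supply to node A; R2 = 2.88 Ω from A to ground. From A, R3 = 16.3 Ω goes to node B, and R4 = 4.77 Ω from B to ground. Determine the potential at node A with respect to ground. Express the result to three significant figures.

Node A sees R2 in parallel with the series input of stage 2, R3 + R4 = 21.07 Ω.
R2 ‖ (R3+R4) = 2.534 Ω.
First divider: V_A = V_DC · 2.534/(4.52 + 2.534) = 13.83 V.

V_A ≈ 13.8 V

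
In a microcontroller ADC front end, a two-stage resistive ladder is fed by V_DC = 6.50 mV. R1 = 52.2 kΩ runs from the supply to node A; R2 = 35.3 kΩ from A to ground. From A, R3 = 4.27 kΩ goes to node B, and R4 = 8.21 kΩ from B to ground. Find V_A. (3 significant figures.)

V_A ≈ 0.976 mV

Looking into the second stage from A: R3 + R4 = 12.48 kΩ appears in parallel with R2.
Effective lower resistance at A: R2 ‖ 12.48 = 9.220 kΩ.
V_A = 6.50 × 9.220/(52.2 + 9.220) = 0.9758 mV.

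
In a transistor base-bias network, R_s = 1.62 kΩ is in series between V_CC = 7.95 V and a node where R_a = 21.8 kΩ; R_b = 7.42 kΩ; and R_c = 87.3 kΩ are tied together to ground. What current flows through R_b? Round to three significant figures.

Combine the parallel branches: R_p = (1/21.8 + 1/7.42 + 1/87.3)⁻¹ = 5.206 kΩ.
Node voltage V_A = V_CC · R_p/(R_s + R_p) = 7.95 × 0.7627 = 6.063 V.
I(R_b) = V_A / R_b = 6.063/7.42 = 0.8171 mA.

I ≈ 0.817 mA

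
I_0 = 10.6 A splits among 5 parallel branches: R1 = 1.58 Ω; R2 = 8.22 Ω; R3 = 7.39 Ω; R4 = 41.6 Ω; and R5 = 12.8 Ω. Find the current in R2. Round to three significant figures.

I ≈ 1.30 A

ΣG = 1/1.58 + 1/8.22 + 1/7.39 + 1/41.6 + 1/12.8 = 0.9920.
Current divider: I(R2) = I_0 · G_k/ΣG = 10.6 × (0.1217/0.9920) = 10.6 × 0.1226 = 1.300 A.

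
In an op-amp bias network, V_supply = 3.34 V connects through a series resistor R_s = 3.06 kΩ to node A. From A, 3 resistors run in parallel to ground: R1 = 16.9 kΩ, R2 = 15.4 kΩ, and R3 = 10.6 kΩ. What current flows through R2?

Parallel bank: R_p = 1/(1/16.9 + 1/15.4 + 1/10.6) = 4.578 kΩ.
Node voltage V_A = V_supply · R_p/(R_s + R_p) = 3.34 × 0.5994 = 2.002 V.
I(R2) = V_A / R2 = 2.002/15.4 = 0.1300 mA.

I ≈ 0.130 mA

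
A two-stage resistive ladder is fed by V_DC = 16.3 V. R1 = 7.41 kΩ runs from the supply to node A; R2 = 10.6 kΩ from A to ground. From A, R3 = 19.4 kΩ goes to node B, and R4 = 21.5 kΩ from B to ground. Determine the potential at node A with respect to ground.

The second stage (R3 + R4 = 40.90 kΩ) loads node A in parallel with R2.
R2 ‖ (R3+R4) = 8.418 kΩ.
So V_A = 16.3 × 0.5318 = 8.669 V.

V_A ≈ 8.67 V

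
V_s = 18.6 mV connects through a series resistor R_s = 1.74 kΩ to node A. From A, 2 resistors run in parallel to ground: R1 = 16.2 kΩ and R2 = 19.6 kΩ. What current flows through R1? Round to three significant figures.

Combine the parallel branches: R_p = (1/16.2 + 1/19.6)⁻¹ = 8.869 kΩ.
Node voltage V_A = V_s · R_p/(R_s + R_p) = 18.6 × 0.8360 = 15.55 mV.
I(R1) = V_A / R1 = 15.55/16.2 = 0.9598 µA.
(Check via current divider: I_total = 1.753 µA; share G_k/ΣG = 0.5475 → same result.)

I ≈ 0.960 µA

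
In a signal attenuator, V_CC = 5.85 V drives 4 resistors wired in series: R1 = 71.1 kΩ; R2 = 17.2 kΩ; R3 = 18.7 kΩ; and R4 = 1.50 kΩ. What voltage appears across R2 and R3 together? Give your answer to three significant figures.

V ≈ 1.94 V

Total series resistance ΣR = 71.1 + 17.2 + 18.7 + 1.50 = 108.5 kΩ.
R_{R2..R3} = 17.2 + 18.7 = 35.90 kΩ.
V = V_CC · R/ΣR = 5.85 × 0.3309 = 1.936 V.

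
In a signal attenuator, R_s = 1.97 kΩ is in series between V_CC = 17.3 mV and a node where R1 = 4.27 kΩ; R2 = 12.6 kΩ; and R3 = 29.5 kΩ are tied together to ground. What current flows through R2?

Equivalent of the parallel group: R_p = 2.878 kΩ.
Node voltage V_A = V_CC · R_p/(R_s + R_p) = 17.3 × 0.5937 = 10.27 mV.
Branch current I = V_A/R2 = 10.27/12.6 = 0.8151 µA.
(Equivalently: I_total = 3.568 µA, then current-divider fraction G_k/ΣG = 0.2284.)

I ≈ 0.815 µA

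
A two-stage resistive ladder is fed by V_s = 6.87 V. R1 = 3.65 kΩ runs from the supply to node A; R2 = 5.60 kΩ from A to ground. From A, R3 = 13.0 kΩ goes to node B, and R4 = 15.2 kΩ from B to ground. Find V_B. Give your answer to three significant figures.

Looking into the second stage from A: R3 + R4 = 28.20 kΩ appears in parallel with R2.
Effective lower resistance at A: R2 ‖ 28.20 = 4.672 kΩ.
First divider: V_A = V_s · 4.672/(3.65 + 4.672) = 3.857 V.
V_B = V_A × 0.5390 = 2.079 V.

V_B ≈ 2.08 V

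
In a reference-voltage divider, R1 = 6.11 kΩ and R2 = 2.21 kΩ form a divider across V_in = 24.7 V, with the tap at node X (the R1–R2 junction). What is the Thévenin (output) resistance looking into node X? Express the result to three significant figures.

R_th ≈ 1.62 kΩ

With V_in suppressed (replaced by a short), R_th = R1 ‖ R2 = (6.110 × 2.21)/(6.110 + 2.21) = 1.623 kΩ.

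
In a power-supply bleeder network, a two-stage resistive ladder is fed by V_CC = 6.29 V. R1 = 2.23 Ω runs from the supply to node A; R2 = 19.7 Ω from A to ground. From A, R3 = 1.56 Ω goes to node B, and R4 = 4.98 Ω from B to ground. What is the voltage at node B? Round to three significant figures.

Node A sees R2 in parallel with the series input of stage 2, R3 + R4 = 6.540 Ω.
R2 ‖ (R3+R4) = 4.910 Ω.
First divider: V_A = V_CC · 4.910/(2.23 + 4.910) = 4.325 V.
Stage 2 is unloaded, so V_B = V_A · R4/(R3+R4) = 4.325 × 4.98/6.540 = 3.294 V.

V_B ≈ 3.29 V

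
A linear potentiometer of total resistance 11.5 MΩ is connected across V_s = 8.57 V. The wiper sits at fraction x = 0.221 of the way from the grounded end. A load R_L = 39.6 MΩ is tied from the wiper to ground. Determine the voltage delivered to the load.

The pot divides into 8.959 MΩ above the wiper and 2.542 MΩ below.
Lower segment in parallel with the load: 2.542 ‖ 39.6 = 2.388 MΩ.
V_out = 8.57 × 2.388/(8.959 + 2.388) = 1.804 V.

V_out ≈ 1.80 V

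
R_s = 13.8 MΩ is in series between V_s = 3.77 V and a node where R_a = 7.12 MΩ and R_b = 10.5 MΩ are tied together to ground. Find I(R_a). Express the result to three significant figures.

I ≈ 0.125 µA

Combine the parallel branches: R_p = (1/7.12 + 1/10.5)⁻¹ = 4.243 MΩ.
V_A by voltage divider: V_A = 3.77 × 4.243/(13.8 + 4.243) = 0.8865 V.
I(R_a) = V_A / R_a = 0.8865/7.12 = 0.1245 µA.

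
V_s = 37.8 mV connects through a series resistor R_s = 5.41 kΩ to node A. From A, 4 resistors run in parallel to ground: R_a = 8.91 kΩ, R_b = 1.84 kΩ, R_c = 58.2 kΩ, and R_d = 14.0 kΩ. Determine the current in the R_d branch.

I ≈ 0.537 µA

Equivalent of the parallel group: R_p = 1.344 kΩ.
Node voltage V_A = V_s · R_p/(R_s + R_p) = 37.8 × 0.1989 = 7.520 mV.
I(R_d) = V_A / R_d = 7.520/14.0 = 0.5371 µA.
(Equivalently: I_total = 5.597 µA, then current-divider fraction G_k/ΣG = 0.09596.)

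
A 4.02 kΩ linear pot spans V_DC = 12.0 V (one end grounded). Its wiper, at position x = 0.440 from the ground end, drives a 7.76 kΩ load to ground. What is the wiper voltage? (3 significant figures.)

Lower segment x·R_p = 1.769 kΩ; upper segment (1−x)·R_p = 2.251 kΩ.
(x·R_p) ‖ R_L = 1.440 kΩ.
V_out = 12.0 × 1.440/(2.251 + 1.440) = 4.682 V.

V_out ≈ 4.68 V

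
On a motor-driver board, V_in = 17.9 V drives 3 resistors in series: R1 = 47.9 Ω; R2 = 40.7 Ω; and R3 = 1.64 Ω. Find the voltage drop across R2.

V ≈ 8.07 V

ΣR = 47.9 + 40.7 + 1.64 = 90.24 Ω.
Voltage divider: V = V_in · (40.70 / 90.24) = 17.9 × 0.4510 = 8.073 V.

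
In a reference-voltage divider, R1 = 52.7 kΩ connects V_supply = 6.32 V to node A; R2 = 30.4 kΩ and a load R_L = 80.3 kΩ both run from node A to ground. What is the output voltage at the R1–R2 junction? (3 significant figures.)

V_out ≈ 1.86 V

R2 ‖ R_L = (30.4 × 80.3)/(30.4 + 80.3) = 22.05 kΩ.
Voltage divider with the loaded lower leg: V_out = 6.32 × 22.05/(52.7 + 22.05) = 6.32 × 0.2950 = 1.864 V.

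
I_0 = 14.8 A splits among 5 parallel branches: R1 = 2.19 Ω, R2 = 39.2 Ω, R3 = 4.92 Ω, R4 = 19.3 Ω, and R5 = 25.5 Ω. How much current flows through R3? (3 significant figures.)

ΣG = 1/2.19 + 1/39.2 + 1/4.92 + 1/19.3 + 1/25.5 = 0.7764.
R3 takes the fraction G_k/ΣG = 0.2033/0.7764 = 0.2618, so I = 14.8 × 0.2618 = 3.874 A.

I ≈ 3.87 A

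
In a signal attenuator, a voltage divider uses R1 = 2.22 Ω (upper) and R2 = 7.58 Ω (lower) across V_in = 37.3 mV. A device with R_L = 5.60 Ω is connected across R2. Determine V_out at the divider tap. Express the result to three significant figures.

V_out ≈ 22.1 mV

First combine the lower leg with the load: R2 ‖ R_L = 3.221 Ω.
Then V_out = V_in · R2'/(R1 + R2') = 37.3 × 3.221/5.441 = 22.08 mV.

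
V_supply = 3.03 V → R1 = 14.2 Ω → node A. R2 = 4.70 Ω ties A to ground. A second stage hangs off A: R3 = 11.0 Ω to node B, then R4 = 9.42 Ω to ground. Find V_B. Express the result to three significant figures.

Looking into the second stage from A: R3 + R4 = 20.42 Ω appears in parallel with R2.
Effective lower resistance at A: R2 ‖ 20.42 = 3.821 Ω.
V_A = 3.03 × 3.821/(14.2 + 3.821) = 0.6424 V.
Then the unloaded second divider: V_B = V_A × R4/(R3+R4) = 0.6424 × 0.4613 = 0.2963 V.

V_B ≈ 0.296 V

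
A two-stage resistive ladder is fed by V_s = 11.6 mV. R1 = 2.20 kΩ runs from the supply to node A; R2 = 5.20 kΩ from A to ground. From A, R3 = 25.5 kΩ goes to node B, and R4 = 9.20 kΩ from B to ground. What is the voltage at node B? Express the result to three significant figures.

The second stage (R3 + R4 = 34.70 kΩ) loads node A in parallel with R2.
Effective lower resistance at A: R2 ‖ 34.70 = 4.522 kΩ.
So V_A = 11.6 × 0.6727 = 7.804 mV.
V_B = V_A × 0.2651 = 2.069 mV.

V_B ≈ 2.07 mV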